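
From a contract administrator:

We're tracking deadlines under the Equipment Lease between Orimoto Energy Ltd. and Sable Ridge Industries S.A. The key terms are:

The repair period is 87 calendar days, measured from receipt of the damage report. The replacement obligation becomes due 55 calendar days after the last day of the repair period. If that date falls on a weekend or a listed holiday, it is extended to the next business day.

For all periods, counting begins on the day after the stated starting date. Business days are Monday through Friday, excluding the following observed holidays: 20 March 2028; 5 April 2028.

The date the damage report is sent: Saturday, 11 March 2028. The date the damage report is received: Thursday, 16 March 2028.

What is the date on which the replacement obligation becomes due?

The last day of the repair period: 87 calendar days after 16 March 2028 is 11 June 2028.
The date on which the replacement obligation becomes due: 11 June 2028 + 55 days = 5 August 2028. That falls on a Saturday, so it rolls to the next business day, Monday, 7 August 2028.

7 August 2028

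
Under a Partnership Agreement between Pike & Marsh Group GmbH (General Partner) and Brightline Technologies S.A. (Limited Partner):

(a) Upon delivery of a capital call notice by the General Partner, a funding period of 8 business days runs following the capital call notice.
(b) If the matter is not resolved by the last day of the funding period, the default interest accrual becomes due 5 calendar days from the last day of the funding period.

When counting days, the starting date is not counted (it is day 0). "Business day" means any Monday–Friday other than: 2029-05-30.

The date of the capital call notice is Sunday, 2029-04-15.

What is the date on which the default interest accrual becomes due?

From Sunday, 2029-04-15, 8 business days (Apr 16, Apr 17, Apr 18, Apr 19, Apr 20, Apr 23, Apr 24, Apr 25, skipping weekends) brings us to Wednesday, 2029-04-25, which is the last day of the funding period.
The date on which the default interest accrual becomes due: 5 calendar days after 2029-04-25 is 2029-04-30.

2029-04-30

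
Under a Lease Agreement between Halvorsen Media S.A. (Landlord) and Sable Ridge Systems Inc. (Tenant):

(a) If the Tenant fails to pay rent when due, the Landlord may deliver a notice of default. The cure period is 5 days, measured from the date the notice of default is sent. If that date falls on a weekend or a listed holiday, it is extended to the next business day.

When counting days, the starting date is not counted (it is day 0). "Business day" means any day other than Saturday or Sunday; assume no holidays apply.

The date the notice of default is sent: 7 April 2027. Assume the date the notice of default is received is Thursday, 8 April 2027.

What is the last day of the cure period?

12 April 2027

Adding 5 calendar days to 7 April 2027 gives 12 April 2027, which is the last day of the cure period. 12 April 2027 is a Monday, so no roll-forward applies.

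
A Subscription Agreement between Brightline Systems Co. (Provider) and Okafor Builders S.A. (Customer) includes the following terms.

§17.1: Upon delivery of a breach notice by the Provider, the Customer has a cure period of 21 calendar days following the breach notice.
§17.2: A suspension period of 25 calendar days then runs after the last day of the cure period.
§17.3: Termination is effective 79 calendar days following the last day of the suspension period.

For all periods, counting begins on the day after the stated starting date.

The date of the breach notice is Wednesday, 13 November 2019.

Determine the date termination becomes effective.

17 March 2020

The last day of the cure period: 21 calendar days after 13 November 2019 is 4 December 2019.
Adding 25 calendar days to 4 December 2019 gives 29 December 2019, which is the last day of the suspension period.
The date termination becomes effective: 79 calendar days after 29 December 2019 is 17 March 2020.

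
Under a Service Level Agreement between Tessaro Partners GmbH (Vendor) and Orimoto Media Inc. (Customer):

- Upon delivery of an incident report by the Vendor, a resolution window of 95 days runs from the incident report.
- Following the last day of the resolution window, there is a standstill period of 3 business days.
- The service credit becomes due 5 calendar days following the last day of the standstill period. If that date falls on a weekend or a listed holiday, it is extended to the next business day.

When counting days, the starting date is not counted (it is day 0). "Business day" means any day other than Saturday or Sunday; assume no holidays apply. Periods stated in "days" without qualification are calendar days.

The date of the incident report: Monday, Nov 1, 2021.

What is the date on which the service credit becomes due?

Feb 14, 2022

The last day of the resolution window: 95 calendar days after Nov 1, 2021 is Feb 4, 2022.
From Friday, Feb 4, 2022, 3 business days (Feb 7, Feb 8, Feb 9, skipping weekends) brings us to Wednesday, Feb 9, 2022, which is the last day of the standstill period.
Adding 5 calendar days to Feb 9, 2022 gives Feb 14, 2022, which is the date on which the service credit becomes due. Feb 14, 2022 is a Monday, so no roll-forward applies.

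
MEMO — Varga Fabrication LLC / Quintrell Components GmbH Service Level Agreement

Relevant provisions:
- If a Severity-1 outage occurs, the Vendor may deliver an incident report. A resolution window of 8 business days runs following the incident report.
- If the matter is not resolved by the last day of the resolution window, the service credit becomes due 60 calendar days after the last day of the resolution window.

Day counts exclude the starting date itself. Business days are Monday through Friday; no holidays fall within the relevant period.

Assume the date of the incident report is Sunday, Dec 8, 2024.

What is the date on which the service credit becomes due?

Feb 16, 2025

The last day of the resolution window: 8 business days after Sunday, Dec 8, 2024, skipping weekends — Dec 9, Dec 10, Dec 11, Dec 12, Dec 13, Dec 16, Dec 17, Dec 18 — lands on Wednesday, Dec 18, 2024.
The date on which the service credit becomes due: 60 calendar days after Dec 18, 2024 is Feb 16, 2025.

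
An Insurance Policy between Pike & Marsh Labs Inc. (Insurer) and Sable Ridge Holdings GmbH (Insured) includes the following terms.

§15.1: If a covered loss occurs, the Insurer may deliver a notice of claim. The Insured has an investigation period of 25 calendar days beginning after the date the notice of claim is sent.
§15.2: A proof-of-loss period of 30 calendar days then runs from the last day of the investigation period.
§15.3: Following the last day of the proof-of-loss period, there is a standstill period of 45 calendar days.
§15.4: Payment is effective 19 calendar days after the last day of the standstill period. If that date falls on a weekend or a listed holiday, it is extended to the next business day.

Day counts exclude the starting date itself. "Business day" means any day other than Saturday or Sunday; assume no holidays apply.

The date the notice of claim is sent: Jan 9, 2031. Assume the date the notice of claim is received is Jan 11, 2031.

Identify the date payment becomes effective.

The last day of the investigation period: Jan 9, 2031 + 25 days = Feb 3, 2031.
The last day of the proof-of-loss period: Feb 3, 2031 + 30 days = Mar 5, 2031.
The last day of the standstill period: Mar 5, 2031 + 45 days = Apr 19, 2031.
The date payment becomes effective: Apr 19, 2031 + 19 days = May 8, 2031. May 8, 2031 is a Thursday, so no roll-forward applies.

May 8, 2031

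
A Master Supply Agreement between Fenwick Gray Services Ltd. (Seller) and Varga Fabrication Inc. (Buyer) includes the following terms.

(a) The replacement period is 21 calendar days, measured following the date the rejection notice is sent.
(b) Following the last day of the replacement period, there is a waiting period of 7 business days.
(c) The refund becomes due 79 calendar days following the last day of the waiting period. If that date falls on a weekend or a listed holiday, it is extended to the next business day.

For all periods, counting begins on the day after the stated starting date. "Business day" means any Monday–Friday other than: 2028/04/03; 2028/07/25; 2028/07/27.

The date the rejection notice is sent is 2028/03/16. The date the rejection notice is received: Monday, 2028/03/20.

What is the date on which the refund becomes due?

Adding 21 calendar days to 2028/03/16 gives 2028/04/06, which is the last day of the replacement period.
The last day of the waiting period: 7 business days after Thursday, 2028/04/06, skipping weekends — Apr 7, Apr 10, Apr 11, Apr 12, Apr 13, Apr 14, Apr 17 — lands on Monday, 2028/04/17.
The date on which the refund becomes due: 79 calendar days after 2028/04/17 is 2028/07/05. 2028/07/05 is a Wednesday and is not a listed holiday, so no roll-forward applies.

2028/07/05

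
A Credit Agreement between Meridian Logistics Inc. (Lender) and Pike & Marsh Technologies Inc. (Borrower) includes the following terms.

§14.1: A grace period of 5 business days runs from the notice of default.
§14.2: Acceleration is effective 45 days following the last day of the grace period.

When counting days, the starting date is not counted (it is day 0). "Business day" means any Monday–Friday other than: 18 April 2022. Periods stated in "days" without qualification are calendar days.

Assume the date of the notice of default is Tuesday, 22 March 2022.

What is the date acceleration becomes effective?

13 May 2022

The last day of the grace period: counting 5 business days from Tuesday, 22 March 2022 (Mar 23, Mar 24, Mar 25, Mar 28, Mar 29, skipping weekends) reaches Tuesday, 29 March 2022.
The date acceleration becomes effective: 29 March 2022 + 45 days = 13 May 2022.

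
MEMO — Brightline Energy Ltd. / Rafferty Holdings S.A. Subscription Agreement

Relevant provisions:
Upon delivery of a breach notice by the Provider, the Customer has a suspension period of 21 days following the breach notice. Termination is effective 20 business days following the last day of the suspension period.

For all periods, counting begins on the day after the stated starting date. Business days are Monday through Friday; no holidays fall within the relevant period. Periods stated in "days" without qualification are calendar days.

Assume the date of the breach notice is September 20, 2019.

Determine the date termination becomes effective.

November 8, 2019

The last day of the suspension period: 21 calendar days after September 20, 2019 is October 11, 2019.
The date termination becomes effective: counting 20 business days from Friday, October 11, 2019 (Oct 14, Oct 15, Oct 16, Oct 17, …, Nov 6, Nov 7, Nov 8, skipping weekends) reaches Friday, November 8, 2019.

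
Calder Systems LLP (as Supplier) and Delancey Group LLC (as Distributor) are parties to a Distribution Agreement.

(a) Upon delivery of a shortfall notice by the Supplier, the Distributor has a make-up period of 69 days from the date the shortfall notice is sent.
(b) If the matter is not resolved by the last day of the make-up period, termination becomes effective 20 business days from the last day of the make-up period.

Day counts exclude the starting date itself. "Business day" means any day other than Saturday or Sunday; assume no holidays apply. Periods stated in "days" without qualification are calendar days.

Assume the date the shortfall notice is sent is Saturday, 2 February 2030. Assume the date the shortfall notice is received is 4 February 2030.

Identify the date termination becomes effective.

10 May 2030

The last day of the make-up period: 2 February 2030 + 69 days = 12 April 2030.
The date termination becomes effective: 20 business days after Friday, 12 April 2030, skipping weekends — Apr 15, Apr 16, Apr 17, Apr 18, …, May 8, May 9, May 10 — lands on Friday, 10 May 2030.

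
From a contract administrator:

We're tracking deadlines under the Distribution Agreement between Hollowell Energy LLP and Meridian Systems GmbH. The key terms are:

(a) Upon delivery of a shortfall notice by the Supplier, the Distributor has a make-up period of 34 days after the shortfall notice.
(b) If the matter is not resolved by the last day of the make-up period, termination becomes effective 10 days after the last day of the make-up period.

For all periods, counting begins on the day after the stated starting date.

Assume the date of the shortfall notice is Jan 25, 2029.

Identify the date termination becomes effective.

Mar 10, 2029

Adding 34 calendar days to Jan 25, 2029 gives Feb 28, 2029, which is the last day of the make-up period.
Adding 10 calendar days to Feb 28, 2029 gives Mar 10, 2029, which is the date termination becomes effective.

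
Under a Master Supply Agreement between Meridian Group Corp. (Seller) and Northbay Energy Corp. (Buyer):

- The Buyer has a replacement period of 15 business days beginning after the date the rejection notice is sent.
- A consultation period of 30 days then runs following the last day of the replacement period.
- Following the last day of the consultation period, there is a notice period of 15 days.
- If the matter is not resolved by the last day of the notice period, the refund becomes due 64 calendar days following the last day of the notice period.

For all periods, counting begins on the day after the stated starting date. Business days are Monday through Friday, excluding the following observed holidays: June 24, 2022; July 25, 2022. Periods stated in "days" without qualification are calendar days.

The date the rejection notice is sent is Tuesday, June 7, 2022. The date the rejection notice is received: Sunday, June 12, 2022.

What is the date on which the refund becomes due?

October 16, 2022

The last day of the replacement period: counting 15 business days from Tuesday, June 7, 2022 (Jun 8, Jun 9, Jun 10, Jun 13, …, Jun 27, Jun 28, Jun 29, skipping weekends and the listed holiday on Jun 24) reaches Wednesday, June 29, 2022.
The last day of the consultation period: June 29, 2022 + 30 days = July 29, 2022.
The last day of the notice period: 15 calendar days after July 29, 2022 is August 13, 2022.
The date on which the refund becomes due: August 13, 2022 + 64 days = October 16, 2022.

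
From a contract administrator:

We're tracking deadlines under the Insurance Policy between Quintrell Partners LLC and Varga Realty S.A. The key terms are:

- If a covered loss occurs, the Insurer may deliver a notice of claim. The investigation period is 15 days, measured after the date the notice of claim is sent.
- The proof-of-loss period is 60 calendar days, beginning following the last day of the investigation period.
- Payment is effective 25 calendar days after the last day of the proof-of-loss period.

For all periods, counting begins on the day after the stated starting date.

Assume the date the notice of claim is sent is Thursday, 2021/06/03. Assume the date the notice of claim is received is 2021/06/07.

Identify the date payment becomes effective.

Adding 15 calendar days to 2021/06/03 gives 2021/06/18, which is the last day of the investigation period.
Adding 60 calendar days to 2021/06/18 gives 2021/08/17, which is the last day of the proof-of-loss period.
The date payment becomes effective: 25 calendar days after 2021/08/17 is 2021/09/11.

2021/09/11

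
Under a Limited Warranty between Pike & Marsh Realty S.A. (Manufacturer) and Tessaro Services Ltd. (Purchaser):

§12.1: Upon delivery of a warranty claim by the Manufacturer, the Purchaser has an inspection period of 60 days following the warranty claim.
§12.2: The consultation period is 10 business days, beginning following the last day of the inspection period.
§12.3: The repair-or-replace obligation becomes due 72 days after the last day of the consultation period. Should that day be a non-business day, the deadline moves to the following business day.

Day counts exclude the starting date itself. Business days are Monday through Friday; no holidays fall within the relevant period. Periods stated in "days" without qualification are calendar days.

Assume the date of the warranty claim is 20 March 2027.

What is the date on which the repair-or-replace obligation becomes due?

13 August 2027

The last day of the inspection period: 20 March 2027 + 60 days = 19 May 2027.
The last day of the consultation period: 10 business days after Wednesday, 19 May 2027, skipping weekends — May 20, May 21, May 24, May 25, May 26, May 27, May 28, May 31, Jun 1, Jun 2 — lands on Wednesday, 2 June 2027.
The date on which the repair-or-replace obligation becomes due: 2 June 2027 + 72 days = 13 August 2027. 13 August 2027 is a Friday, so no roll-forward applies.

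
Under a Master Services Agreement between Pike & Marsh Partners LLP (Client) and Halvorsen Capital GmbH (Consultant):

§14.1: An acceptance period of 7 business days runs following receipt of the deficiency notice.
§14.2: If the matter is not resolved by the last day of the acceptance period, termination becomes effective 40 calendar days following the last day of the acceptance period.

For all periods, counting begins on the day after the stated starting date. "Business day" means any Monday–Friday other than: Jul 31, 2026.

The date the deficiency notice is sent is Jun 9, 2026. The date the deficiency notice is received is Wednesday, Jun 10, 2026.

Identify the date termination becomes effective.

The last day of the acceptance period: 7 business days after Wednesday, Jun 10, 2026, skipping weekends — Jun 11, Jun 12, Jun 15, Jun 16, Jun 17, Jun 18, Jun 19 — lands on Friday, Jun 19, 2026.
The date termination becomes effective: 40 calendar days after Jun 19, 2026 is Jul 29, 2026.

Jul 29, 2026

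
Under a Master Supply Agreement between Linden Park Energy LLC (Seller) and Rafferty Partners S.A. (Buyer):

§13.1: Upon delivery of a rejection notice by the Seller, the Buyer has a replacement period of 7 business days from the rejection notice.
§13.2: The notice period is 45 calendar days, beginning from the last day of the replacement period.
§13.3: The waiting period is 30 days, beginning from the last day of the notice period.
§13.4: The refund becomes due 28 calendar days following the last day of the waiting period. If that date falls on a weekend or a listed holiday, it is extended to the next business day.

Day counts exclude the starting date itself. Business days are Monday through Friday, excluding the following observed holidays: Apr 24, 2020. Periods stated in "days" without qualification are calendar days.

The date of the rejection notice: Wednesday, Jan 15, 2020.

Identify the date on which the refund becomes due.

May 6, 2020

The last day of the replacement period: counting 7 business days from Wednesday, Jan 15, 2020 (Jan 16, Jan 17, Jan 20, Jan 21, Jan 22, Jan 23, Jan 24, skipping weekends) reaches Friday, Jan 24, 2020.
The last day of the notice period: Jan 24, 2020 + 45 days = Mar 9, 2020.
Adding 30 calendar days to Mar 9, 2020 gives Apr 8, 2020, which is the last day of the waiting period.
The date on which the refund becomes due: Apr 8, 2020 + 28 days = May 6, 2020. May 6, 2020 is a Wednesday and is not a listed holiday, so no roll-forward applies.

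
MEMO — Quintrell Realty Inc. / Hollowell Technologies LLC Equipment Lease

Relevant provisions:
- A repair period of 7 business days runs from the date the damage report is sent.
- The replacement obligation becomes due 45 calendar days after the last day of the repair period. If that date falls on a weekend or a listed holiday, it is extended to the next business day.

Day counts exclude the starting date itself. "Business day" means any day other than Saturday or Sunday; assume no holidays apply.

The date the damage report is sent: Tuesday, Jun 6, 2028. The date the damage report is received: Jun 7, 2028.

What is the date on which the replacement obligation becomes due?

The last day of the repair period: counting 7 business days from Tuesday, Jun 6, 2028 (Jun 7, Jun 8, Jun 9, Jun 12, Jun 13, Jun 14, Jun 15, skipping weekends) reaches Thursday, Jun 15, 2028.
The date on which the replacement obligation becomes due: 45 calendar days after Jun 15, 2028 is Jul 30, 2028. That falls on a Sunday, so it rolls to the next business day, Monday, Jul 31, 2028.

Jul 31, 2028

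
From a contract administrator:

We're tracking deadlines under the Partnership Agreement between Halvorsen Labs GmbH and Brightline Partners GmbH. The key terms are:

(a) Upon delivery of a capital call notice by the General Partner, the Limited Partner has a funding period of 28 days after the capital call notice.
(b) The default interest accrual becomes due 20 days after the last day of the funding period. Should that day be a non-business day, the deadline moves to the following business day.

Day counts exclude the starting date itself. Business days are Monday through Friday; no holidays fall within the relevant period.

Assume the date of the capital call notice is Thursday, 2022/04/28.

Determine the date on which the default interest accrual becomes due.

2022/06/15

The last day of the funding period: 28 calendar days after 2022/04/28 is 2022/05/26.
The date on which the default interest accrual becomes due: 20 calendar days after 2022/05/26 is 2022/06/15. 2022/06/15 is a Wednesday, so no roll-forward applies.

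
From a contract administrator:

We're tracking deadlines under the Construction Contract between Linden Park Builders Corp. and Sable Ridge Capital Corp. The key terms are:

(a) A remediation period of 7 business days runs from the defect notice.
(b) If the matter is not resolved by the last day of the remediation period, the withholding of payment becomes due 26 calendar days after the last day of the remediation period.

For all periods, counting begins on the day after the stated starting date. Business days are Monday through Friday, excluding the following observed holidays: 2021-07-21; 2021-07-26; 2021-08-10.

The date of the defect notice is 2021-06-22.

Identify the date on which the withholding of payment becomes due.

From Tuesday, 2021-06-22, 7 business days (Jun 23, Jun 24, Jun 25, Jun 28, Jun 29, Jun 30, Jul 1, skipping weekends) brings us to Thursday, 2021-07-01, which is the last day of the remediation period.
The date on which the withholding of payment becomes due: 2021-07-01 + 26 days = 2021-07-27.

2021-07-27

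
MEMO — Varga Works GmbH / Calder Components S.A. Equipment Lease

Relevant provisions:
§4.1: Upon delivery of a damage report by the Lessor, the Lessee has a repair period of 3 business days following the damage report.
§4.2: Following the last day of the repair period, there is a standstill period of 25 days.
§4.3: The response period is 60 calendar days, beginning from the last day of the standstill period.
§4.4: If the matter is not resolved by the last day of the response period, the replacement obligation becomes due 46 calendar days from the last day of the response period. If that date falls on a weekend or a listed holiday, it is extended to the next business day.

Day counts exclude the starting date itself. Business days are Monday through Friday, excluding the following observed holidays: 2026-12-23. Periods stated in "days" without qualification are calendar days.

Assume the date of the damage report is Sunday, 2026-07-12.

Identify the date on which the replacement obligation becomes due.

The last day of the repair period: counting 3 business days from Sunday, 2026-07-12 (Jul 13, Jul 14, Jul 15, skipping weekends) reaches Wednesday, 2026-07-15.
The last day of the standstill period: 2026-07-15 + 25 days = 2026-08-09.
The last day of the response period: 2026-08-09 + 60 days = 2026-10-08.
Adding 46 calendar days to 2026-10-08 gives 2026-11-23, which is the date on which the replacement obligation becomes due. 2026-11-23 is a Monday and is not a listed holiday, so no roll-forward applies.

2026-11-23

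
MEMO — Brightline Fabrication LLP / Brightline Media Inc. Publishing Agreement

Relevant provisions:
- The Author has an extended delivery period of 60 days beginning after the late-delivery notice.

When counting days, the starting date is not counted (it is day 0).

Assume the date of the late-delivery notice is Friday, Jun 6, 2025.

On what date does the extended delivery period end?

The last day of the extended delivery period: Jun 6, 2025 + 60 days = Aug 5, 2025.

Aug 5, 2025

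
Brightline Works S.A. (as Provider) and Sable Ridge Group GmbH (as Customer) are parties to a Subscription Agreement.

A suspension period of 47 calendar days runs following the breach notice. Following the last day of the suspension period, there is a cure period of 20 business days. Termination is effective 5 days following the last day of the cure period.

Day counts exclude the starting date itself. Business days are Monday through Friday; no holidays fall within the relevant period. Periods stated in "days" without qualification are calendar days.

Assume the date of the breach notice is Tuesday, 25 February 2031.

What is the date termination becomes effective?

14 May 2031

The last day of the suspension period: 47 calendar days after 25 February 2031 is 13 April 2031.
The last day of the cure period: 20 business days after Sunday, 13 April 2031, skipping weekends — Apr 14, Apr 15, Apr 16, Apr 17, …, May 7, May 8, May 9 — lands on Friday, 9 May 2031.
The date termination becomes effective: 9 May 2031 + 5 days = 14 May 2031.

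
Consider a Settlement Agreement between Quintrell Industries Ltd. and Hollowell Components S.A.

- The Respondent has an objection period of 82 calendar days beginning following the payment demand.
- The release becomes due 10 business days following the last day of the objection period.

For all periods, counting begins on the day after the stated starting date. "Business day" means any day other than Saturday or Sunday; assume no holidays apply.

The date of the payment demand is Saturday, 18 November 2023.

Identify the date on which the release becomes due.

The last day of the objection period: 18 November 2023 + 82 days = 8 February 2024.
From Thursday, 8 February 2024, 10 business days (Feb 9, Feb 12, Feb 13, Feb 14, Feb 15, Feb 16, Feb 19, Feb 20, Feb 21, Feb 22, skipping weekends) brings us to Thursday, 22 February 2024, which is the date on which the release becomes due.

22 February 2024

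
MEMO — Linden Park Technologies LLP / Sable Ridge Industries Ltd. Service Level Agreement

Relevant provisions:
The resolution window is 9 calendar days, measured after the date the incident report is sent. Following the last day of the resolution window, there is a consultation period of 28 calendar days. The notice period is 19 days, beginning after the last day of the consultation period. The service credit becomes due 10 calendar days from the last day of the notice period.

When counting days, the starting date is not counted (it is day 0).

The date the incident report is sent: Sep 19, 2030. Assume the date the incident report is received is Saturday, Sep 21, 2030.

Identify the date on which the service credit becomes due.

Nov 24, 2030

Adding 9 calendar days to Sep 19, 2030 gives Sep 28, 2030, which is the last day of the resolution window.
The last day of the consultation period: Sep 28, 2030 + 28 days = Oct 26, 2030.
The last day of the notice period: 19 calendar days after Oct 26, 2030 is Nov 14, 2030.
The date on which the service credit becomes due: 10 calendar days after Nov 14, 2030 is Nov 24, 2030.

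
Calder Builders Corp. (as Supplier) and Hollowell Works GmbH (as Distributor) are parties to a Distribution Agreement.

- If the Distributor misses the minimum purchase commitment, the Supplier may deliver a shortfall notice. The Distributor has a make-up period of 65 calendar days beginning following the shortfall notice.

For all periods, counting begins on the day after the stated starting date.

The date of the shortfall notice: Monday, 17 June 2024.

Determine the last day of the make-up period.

The last day of the make-up period: 65 calendar days after 17 June 2024 is 21 August 2024.

21 August 2024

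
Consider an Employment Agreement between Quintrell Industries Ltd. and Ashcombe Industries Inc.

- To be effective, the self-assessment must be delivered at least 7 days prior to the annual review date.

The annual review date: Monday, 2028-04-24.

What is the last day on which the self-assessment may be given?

2028-04-17

Counting back 7 calendar days from 2028-04-24 gives 2028-04-17.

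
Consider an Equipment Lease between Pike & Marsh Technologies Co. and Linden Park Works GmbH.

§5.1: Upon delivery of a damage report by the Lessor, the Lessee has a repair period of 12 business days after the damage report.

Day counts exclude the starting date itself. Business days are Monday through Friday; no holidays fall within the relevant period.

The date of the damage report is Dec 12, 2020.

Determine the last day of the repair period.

The last day of the repair period: 12 business days after Saturday, Dec 12, 2020, skipping weekends — Dec 14, Dec 15, Dec 16, Dec 17, …, Dec 25, Dec 28, Dec 29 — lands on Tuesday, Dec 29, 2020.

Dec 29, 2020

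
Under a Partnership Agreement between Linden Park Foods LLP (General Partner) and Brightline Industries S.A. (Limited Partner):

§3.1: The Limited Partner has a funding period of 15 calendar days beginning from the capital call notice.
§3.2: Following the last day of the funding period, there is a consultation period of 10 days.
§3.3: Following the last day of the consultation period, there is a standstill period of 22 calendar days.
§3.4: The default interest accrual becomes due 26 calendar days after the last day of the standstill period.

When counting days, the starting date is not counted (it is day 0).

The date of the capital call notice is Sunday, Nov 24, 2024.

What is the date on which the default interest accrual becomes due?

Feb 5, 2025

The last day of the funding period: 15 calendar days after Nov 24, 2024 is Dec 9, 2024.
The last day of the consultation period: 10 calendar days after Dec 9, 2024 is Dec 19, 2024.
The last day of the standstill period: Dec 19, 2024 + 22 days = Jan 10, 2025.
The date on which the default interest accrual becomes due: 26 calendar days after Jan 10, 2025 is Feb 5, 2025.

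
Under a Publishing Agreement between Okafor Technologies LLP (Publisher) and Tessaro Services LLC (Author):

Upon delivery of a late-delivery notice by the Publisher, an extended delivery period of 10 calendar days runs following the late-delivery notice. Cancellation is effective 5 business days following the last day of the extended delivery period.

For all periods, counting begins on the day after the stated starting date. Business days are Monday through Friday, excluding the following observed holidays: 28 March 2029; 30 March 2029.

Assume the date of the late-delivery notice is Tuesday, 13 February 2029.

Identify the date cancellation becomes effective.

2 March 2029

The last day of the extended delivery period: 10 calendar days after 13 February 2029 is 23 February 2029.
The date cancellation becomes effective: counting 5 business days from Friday, 23 February 2029 (Feb 26, Feb 27, Feb 28, Mar 1, Mar 2, skipping weekends) reaches Friday, 2 March 2029.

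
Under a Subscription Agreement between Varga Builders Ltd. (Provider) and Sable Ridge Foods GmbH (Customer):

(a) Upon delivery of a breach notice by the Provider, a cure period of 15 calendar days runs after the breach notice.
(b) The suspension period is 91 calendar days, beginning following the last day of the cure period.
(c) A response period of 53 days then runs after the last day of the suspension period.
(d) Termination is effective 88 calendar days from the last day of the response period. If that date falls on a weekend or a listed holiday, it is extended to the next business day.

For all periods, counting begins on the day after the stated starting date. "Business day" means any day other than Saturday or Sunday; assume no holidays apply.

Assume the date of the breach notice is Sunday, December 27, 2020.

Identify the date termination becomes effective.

August 31, 2021

Adding 15 calendar days to December 27, 2020 gives January 11, 2021, which is the last day of the cure period.
The last day of the suspension period: 91 calendar days after January 11, 2021 is April 12, 2021.
The last day of the response period: 53 calendar days after April 12, 2021 is June 4, 2021.
Adding 88 calendar days to June 4, 2021 gives August 31, 2021, which is the date termination becomes effective. August 31, 2021 is a Tuesday, so no roll-forward applies.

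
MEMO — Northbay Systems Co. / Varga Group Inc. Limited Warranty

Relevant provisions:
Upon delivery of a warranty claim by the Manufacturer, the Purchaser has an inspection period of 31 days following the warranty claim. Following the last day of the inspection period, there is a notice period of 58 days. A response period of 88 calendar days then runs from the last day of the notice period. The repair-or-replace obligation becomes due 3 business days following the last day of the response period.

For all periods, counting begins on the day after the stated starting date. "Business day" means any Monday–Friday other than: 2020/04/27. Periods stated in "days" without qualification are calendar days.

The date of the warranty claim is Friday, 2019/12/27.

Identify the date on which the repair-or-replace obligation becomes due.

2020/06/24

Adding 31 calendar days to 2019/12/27 gives 2020/01/27, which is the last day of the inspection period.
The last day of the notice period: 2020/01/27 + 58 days = 2020/03/25.
The last day of the response period: 88 calendar days after 2020/03/25 is 2020/06/21.
The date on which the repair-or-replace obligation becomes due: 3 business days after Sunday, 2020/06/21, skipping weekends — Jun 22, Jun 23, Jun 24 — lands on Wednesday, 2020/06/24.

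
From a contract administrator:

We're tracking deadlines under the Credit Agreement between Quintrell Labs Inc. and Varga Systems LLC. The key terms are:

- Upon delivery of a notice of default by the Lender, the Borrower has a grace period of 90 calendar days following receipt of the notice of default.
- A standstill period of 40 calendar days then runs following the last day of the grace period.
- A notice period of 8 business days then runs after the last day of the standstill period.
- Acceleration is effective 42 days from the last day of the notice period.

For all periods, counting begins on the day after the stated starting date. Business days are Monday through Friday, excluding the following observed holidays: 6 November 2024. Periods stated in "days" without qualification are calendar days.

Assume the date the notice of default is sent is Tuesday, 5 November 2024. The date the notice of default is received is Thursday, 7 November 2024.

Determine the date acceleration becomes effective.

8 May 2025

Adding 90 calendar days to 7 November 2024 gives 5 February 2025, which is the last day of the grace period.
Adding 40 calendar days to 5 February 2025 gives 17 March 2025, which is the last day of the standstill period.
From Monday, 17 March 2025, 8 business days (Mar 18, Mar 19, Mar 20, Mar 21, Mar 24, Mar 25, Mar 26, Mar 27, skipping weekends) brings us to Thursday, 27 March 2025, which is the last day of the notice period.
The date acceleration becomes effective: 42 calendar days after 27 March 2025 is 8 May 2025.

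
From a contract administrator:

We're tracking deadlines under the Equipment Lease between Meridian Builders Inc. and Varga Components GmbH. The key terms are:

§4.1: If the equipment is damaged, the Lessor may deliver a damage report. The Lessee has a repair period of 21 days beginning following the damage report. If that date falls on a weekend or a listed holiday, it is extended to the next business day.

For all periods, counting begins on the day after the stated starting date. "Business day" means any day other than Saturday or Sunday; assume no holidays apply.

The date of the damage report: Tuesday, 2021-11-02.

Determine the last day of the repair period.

2021-11-23

The last day of the repair period: 2021-11-02 + 21 days = 2021-11-23. 2021-11-23 is a Tuesday, so no roll-forward applies.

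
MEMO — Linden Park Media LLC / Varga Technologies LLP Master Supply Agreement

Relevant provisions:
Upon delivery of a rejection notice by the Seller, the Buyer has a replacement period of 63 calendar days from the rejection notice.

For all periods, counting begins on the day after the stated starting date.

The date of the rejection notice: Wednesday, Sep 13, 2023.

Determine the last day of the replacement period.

Nov 15, 2023

The last day of the replacement period: 63 calendar days after Sep 13, 2023 is Nov 15, 2023.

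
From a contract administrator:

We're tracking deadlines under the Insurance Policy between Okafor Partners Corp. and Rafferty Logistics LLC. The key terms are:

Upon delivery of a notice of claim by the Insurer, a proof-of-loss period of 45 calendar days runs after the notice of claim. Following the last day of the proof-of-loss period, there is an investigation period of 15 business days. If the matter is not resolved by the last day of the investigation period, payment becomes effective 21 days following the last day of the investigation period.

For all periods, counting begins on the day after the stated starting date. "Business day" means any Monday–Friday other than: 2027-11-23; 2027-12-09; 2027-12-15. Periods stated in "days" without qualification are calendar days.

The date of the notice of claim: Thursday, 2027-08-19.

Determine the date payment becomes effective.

2027-11-12

The last day of the proof-of-loss period: 2027-08-19 + 45 days = 2027-10-03.
The last day of the investigation period: 15 business days after Sunday, 2027-10-03, skipping weekends — Oct 4, Oct 5, Oct 6, Oct 7, …, Oct 20, Oct 21, Oct 22 — lands on Friday, 2027-10-22.
The date payment becomes effective: 21 calendar days after 2027-10-22 is 2027-11-12.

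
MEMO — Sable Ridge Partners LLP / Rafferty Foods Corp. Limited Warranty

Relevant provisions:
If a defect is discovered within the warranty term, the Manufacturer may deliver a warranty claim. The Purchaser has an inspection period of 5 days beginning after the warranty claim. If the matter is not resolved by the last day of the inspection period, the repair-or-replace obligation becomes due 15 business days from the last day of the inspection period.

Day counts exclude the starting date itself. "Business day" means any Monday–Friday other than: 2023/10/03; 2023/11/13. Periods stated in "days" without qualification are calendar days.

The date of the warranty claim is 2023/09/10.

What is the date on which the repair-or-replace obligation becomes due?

The last day of the inspection period: 5 calendar days after 2023/09/10 is 2023/09/15.
From Friday, 2023/09/15, 15 business days (Sep 18, Sep 19, Sep 20, Sep 21, …, Oct 5, Oct 6, Oct 9, skipping weekends and the listed holiday on Oct 3) brings us to Monday, 2023/10/09, which is the date on which the repair-or-replace obligation becomes due.

2023/10/09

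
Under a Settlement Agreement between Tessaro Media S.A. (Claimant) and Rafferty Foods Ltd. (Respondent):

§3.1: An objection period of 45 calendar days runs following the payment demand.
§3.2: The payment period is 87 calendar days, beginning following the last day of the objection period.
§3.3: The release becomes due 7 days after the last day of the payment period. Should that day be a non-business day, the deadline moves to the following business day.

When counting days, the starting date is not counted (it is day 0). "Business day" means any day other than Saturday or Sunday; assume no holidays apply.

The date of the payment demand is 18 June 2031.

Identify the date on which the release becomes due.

4 November 2031

Adding 45 calendar days to 18 June 2031 gives 2 August 2031, which is the last day of the objection period.
The last day of the payment period: 87 calendar days after 2 August 2031 is 28 October 2031.
The date on which the release becomes due: 7 calendar days after 28 October 2031 is 4 November 2031. 4 November 2031 is a Tuesday, so no roll-forward applies.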